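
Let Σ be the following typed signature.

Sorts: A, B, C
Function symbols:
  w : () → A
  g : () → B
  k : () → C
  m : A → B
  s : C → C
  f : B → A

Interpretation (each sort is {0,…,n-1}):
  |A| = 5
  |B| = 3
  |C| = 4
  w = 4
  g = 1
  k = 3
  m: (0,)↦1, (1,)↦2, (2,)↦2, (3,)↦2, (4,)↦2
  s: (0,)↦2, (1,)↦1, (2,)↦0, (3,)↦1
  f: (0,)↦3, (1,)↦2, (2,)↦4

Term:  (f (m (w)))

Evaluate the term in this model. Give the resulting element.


  w = 4
  (m (w)) = m(4,) = 2
  (f (m (w))) = f(2,) = 4

value = 4


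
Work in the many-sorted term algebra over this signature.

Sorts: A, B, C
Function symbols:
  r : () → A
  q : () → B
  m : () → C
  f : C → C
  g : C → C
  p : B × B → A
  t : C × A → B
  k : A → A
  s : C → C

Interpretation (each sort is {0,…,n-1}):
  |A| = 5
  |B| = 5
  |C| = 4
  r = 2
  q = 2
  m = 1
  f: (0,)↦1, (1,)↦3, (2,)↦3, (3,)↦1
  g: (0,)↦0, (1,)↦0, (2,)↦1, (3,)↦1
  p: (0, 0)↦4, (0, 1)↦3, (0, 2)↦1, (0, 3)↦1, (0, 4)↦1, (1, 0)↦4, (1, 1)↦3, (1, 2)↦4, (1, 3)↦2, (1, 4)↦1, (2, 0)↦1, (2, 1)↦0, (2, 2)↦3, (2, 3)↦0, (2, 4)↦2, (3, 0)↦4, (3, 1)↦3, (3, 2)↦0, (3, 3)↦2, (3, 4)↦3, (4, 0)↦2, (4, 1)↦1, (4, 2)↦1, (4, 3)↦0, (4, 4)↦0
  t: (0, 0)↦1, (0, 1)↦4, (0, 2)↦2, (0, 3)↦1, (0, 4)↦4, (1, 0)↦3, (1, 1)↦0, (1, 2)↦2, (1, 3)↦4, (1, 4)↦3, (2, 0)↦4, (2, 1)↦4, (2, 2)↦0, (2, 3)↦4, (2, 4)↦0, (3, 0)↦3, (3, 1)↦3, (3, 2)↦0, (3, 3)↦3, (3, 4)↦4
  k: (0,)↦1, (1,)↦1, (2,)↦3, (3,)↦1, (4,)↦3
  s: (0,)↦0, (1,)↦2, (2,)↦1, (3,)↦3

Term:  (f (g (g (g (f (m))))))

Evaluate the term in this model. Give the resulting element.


  m = 1
  (f (m)) = f(1,) = 3
  (g (f (m))) = g(3,) = 1
  (g (g (f (m)))) = g(1,) = 0
  (g (g (g (f (m))))) = g(0,) = 0
  (f (g (g (g (f (m)))))) = f(0,) = 1

value = 1


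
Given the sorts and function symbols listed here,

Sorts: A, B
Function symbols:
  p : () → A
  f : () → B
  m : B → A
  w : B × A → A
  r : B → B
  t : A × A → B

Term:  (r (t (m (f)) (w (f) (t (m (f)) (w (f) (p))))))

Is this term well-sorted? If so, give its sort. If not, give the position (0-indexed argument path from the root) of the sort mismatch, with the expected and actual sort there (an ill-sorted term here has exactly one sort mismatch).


      (f) : B
    (m (f)) : A
      (f) : B
          (f) : B
        (m (f)) : A
          (f) : B
          (p) : A
        (w (f) (p)) : A
      (t (m (f)) (w (f) (p))) : B
    (w (f) (t (m (f)) (w (f) (p)))) : ✗ arg 1 at [0, 1, 1] has sort B, expected A

ill-sorted at position [0, 1, 1]: expected A, got B


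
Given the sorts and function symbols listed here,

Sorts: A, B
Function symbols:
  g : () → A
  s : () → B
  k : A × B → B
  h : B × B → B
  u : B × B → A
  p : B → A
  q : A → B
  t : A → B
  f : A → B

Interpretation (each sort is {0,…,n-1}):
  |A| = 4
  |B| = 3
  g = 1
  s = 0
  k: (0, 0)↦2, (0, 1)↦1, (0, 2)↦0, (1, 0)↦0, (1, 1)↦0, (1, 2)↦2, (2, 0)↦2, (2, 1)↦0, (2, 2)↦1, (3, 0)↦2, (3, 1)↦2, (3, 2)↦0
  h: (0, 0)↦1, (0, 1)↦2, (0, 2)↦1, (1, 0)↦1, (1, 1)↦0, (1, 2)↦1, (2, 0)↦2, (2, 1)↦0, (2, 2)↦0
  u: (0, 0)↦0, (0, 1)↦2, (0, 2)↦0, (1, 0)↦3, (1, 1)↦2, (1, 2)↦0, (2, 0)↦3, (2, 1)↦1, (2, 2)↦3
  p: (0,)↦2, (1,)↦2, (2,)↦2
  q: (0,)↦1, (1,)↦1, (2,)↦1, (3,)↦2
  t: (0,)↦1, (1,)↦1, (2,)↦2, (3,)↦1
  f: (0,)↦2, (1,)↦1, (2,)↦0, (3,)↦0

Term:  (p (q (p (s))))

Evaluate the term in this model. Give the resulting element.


value = 2

  s = 0
  (p (s)) = p(0,) = 2
  (q (p (s))) = q(2,) = 1
  (p (q (p (s)))) = p(1,) = 2


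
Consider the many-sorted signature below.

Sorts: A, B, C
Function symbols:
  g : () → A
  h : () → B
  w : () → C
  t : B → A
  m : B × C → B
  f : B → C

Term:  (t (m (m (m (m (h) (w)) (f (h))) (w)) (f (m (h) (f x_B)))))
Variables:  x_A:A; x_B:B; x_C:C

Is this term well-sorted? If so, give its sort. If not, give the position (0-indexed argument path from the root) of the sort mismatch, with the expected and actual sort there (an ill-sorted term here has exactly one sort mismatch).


          (h) : B
          (w) : C
        (m (h) (w)) : B
          (h) : B
        (f (h)) : C
      (m (m (h) (w)) (f (h))) : B
      (w) : C
    (m (m (m (h) (w)) (f (h))) (w)) : B
        (h) : B
          x_B : B
        (f x_B) : C
      (m (h) (f x_B)) : B
    (f (m (h) (f x_B))) : C
  (m (m (m (m (h) (w)) (f (h))) (w)) (f (m (h) (f x_B)))) : B
(t (m (m (m (m (h) (w)) (f (h))) (w)) (f (m (h) (f x_B))))) : A

well-sorted; sort = A


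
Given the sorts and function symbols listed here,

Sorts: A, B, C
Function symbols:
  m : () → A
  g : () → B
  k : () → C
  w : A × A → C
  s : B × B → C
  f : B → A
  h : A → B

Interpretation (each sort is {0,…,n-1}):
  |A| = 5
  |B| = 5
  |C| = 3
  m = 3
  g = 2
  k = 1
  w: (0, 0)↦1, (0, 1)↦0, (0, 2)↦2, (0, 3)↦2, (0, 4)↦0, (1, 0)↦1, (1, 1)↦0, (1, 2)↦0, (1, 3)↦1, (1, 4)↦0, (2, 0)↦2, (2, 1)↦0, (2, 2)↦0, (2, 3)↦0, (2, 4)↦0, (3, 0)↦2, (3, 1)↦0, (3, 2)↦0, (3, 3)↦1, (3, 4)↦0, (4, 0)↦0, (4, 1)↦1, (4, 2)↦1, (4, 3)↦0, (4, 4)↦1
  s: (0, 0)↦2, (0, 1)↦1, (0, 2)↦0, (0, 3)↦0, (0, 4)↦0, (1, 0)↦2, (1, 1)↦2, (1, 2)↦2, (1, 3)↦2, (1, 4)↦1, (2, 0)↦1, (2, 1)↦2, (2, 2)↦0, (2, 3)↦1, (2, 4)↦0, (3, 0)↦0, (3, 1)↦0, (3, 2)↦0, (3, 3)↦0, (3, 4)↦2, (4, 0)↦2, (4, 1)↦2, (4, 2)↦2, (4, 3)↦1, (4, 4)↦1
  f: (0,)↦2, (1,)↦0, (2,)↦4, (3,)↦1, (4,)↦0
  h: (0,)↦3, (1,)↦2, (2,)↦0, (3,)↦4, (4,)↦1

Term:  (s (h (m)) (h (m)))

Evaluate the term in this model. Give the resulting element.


  m = 3
  (h (m)) = h(3,) = 4
  m = 3
  (h (m)) = h(3,) = 4
  (s (h (m)) (h (m))) = s(4, 4) = 1

value = 1


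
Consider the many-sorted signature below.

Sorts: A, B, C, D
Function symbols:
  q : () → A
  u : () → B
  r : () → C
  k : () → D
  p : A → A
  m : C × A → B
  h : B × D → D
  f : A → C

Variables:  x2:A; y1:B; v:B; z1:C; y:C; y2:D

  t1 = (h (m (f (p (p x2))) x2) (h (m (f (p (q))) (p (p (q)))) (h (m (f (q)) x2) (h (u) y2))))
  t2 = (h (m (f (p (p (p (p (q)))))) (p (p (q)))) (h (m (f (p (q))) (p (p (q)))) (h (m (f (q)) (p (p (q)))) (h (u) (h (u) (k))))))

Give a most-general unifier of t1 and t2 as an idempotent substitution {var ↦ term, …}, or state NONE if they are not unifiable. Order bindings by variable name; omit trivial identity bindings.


{x2 ↦ (p (p (q))), y2 ↦ (h (u) (k))}


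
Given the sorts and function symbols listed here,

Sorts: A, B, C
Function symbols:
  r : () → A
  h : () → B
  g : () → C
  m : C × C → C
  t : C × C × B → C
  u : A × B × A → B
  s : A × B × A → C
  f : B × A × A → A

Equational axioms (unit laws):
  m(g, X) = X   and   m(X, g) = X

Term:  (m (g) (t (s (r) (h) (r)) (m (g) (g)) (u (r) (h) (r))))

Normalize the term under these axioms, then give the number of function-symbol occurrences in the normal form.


size = 10

1. (m (g) (t (s (r) (h) (r)) (m (g) (g)) (u (r) (h) (r))))  →  (t (s (r) (h) (r)) (m (g) (g)) (u (r) (h) (r)))
2. (t (s (r) (h) (r)) (m (g) (g)) (u (r) (h) (r)))  →  (t (s (r) (h) (r)) (g) (u (r) (h) (r)))
normal form: (t (s (r) (h) (r)) (g) (u (r) (h) (r)))


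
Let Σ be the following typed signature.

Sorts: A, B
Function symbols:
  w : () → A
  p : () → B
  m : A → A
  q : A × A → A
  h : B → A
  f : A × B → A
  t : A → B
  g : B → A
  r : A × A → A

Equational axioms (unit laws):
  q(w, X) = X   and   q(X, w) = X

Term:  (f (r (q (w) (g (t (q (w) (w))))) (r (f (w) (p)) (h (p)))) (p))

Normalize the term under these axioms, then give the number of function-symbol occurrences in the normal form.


1. (f (r (q (w) (g (t (q (w) (w))))) (r (f (w) (p)) (h (p)))) (p))  →  (f (r (g (t (q (w) (w)))) (r (f (w) (p)) (h (p)))) (p))
2. (f (r (g (t (q (w) (w)))) (r (f (w) (p)) (h (p)))) (p))  →  (f (r (g (t (w))) (r (f (w) (p)) (h (p)))) (p))
normal form: (f (r (g (t (w))) (r (f (w) (p)) (h (p)))) (p))

size = 12


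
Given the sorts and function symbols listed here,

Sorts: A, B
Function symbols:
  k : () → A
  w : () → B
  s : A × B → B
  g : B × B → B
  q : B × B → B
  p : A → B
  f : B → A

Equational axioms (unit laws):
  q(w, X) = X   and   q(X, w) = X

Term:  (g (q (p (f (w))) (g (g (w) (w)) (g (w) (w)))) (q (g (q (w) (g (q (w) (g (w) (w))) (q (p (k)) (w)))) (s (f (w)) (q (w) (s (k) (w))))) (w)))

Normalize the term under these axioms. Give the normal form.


normal form = (g (q (p (f (w))) (g (g (w) (w)) (g (w) (w)))) (g (g (g (w) (w)) (p (k))) (s (f (w)) (s (k) (w)))))

1. (g (q (p (f (w))) (g (g (w) (w)) (g (w) (w)))) (q (g (q (w) (g (q (w) (g (w) (w))) (q (p (k)) (w)))) (s (f (w)) (q (w) (s (k) (w))))) (w)))  →  (g (q (p (f (w))) (g (g (w) (w)) (g (w) (w)))) (g (q (w) (g (q (w) (g (w) (w))) (q (p (k)) (w)))) (s (f (w)) (q (w) (s (k) (w))))))
2. (g (q (p (f (w))) (g (g (w) (w)) (g (w) (w)))) (g (q (w) (g (q (w) (g (w) (w))) (q (p (k)) (w)))) (s (f (w)) (q (w) (s (k) (w))))))  →  (g (q (p (f (w))) (g (g (w) (w)) (g (w) (w)))) (g (g (q (w) (g (w) (w))) (q (p (k)) (w))) (s (f (w)) (q (w) (s (k) (w))))))
3. (g (q (p (f (w))) (g (g (w) (w)) (g (w) (w)))) (g (g (q (w) (g (w) (w))) (q (p (k)) (w))) (s (f (w)) (q (w) (s (k) (w))))))  →  (g (q (p (f (w))) (g (g (w) (w)) (g (w) (w)))) (g (g (g (w) (w)) (q (p (k)) (w))) (s (f (w)) (q (w) (s (k) (w))))))
4. (g (q (p (f (w))) (g (g (w) (w)) (g (w) (w)))) (g (g (g (w) (w)) (q (p (k)) (w))) (s (f (w)) (q (w) (s (k) (w))))))  →  (g (q (p (f (w))) (g (g (w) (w)) (g (w) (w)))) (g (g (g (w) (w)) (p (k))) (s (f (w)) (q (w) (s (k) (w))))))
5. (g (q (p (f (w))) (g (g (w) (w)) (g (w) (w)))) (g (g (g (w) (w)) (p (k))) (s (f (w)) (q (w) (s (k) (w))))))  →  (g (q (p (f (w))) (g (g (w) (w)) (g (w) (w)))) (g (g (g (w) (w)) (p (k))) (s (f (w)) (s (k) (w)))))


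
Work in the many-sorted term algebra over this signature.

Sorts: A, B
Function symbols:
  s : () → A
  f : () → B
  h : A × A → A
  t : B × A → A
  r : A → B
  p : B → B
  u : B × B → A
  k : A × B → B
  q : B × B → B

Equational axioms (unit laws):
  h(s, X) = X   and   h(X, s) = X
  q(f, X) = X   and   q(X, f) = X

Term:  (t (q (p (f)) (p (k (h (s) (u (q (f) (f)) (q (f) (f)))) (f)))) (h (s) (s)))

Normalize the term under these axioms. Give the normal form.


1. (t (q (p (f)) (p (k (h (s) (u (q (f) (f)) (q (f) (f)))) (f)))) (h (s) (s)))  →  (t (q (p (f)) (p (k (u (q (f) (f)) (q (f) (f))) (f)))) (h (s) (s)))
2. (t (q (p (f)) (p (k (u (q (f) (f)) (q (f) (f))) (f)))) (h (s) (s)))  →  (t (q (p (f)) (p (k (u (f) (q (f) (f))) (f)))) (h (s) (s)))
3. (t (q (p (f)) (p (k (u (f) (q (f) (f))) (f)))) (h (s) (s)))  →  (t (q (p (f)) (p (k (u (f) (f)) (f)))) (h (s) (s)))
4. (t (q (p (f)) (p (k (u (f) (f)) (f)))) (h (s) (s)))  →  (t (q (p (f)) (p (k (u (f) (f)) (f)))) (s))

normal form = (t (q (p (f)) (p (k (u (f) (f)) (f)))) (s))


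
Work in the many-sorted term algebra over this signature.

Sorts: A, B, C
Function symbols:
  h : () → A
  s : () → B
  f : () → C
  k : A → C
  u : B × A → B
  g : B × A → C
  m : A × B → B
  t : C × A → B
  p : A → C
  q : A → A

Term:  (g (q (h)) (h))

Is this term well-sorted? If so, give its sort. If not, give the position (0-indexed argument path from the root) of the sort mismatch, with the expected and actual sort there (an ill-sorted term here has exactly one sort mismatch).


ill-sorted at position [0]: expected B, got A

    (h) : A
  (q (h)) : A
  (h) : A
(g (q (h)) (h)) : ✗ arg 0 at [0] has sort A, expected B


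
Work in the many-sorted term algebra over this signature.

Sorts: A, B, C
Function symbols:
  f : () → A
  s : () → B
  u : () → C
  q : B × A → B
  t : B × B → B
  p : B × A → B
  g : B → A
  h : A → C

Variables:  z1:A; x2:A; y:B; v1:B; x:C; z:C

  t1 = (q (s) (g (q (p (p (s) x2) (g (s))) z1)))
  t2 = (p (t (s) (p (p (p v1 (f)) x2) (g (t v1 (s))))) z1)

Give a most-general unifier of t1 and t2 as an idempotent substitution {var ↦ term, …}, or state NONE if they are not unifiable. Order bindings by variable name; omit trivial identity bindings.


NONE (not unifiable)

head clash or occurs-check failure — not unifiable


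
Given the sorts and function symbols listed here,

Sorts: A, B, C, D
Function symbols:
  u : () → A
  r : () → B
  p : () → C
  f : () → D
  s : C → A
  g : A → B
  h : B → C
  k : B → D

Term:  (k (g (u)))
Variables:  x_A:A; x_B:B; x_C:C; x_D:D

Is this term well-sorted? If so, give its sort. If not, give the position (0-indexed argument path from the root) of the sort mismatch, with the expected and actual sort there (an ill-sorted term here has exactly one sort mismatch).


well-sorted; sort = D

    (u) : A
  (g (u)) : B
(k (g (u))) : D


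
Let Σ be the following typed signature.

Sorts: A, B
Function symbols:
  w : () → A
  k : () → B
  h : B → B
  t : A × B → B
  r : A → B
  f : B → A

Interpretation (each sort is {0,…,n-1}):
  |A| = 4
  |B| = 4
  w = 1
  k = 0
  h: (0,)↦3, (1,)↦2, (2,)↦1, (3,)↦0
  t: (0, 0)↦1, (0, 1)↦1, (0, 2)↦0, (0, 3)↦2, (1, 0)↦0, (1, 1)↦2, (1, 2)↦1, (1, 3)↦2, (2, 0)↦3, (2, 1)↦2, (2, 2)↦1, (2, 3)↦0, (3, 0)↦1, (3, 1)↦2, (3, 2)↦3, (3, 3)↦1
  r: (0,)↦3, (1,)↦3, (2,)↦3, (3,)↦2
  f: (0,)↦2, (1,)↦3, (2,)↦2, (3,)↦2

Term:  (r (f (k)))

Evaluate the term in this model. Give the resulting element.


  k = 0
  (f (k)) = f(0,) = 2
  (r (f (k))) = r(2,) = 3

value = 3


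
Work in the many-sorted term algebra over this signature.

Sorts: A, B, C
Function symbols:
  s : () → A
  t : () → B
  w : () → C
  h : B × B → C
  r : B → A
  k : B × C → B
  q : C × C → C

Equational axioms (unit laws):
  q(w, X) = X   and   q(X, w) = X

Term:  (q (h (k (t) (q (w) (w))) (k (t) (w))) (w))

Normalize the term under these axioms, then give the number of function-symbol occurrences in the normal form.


size = 7

1. (q (h (k (t) (q (w) (w))) (k (t) (w))) (w))  →  (h (k (t) (q (w) (w))) (k (t) (w)))
2. (h (k (t) (q (w) (w))) (k (t) (w)))  →  (h (k (t) (w)) (k (t) (w)))
normal form: (h (k (t) (w)) (k (t) (w)))


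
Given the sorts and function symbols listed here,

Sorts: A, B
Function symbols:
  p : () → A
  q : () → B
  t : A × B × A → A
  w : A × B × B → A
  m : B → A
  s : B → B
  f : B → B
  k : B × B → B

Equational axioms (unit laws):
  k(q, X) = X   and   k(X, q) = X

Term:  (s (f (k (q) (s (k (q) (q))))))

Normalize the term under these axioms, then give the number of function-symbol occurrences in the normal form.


1. (s (f (k (q) (s (k (q) (q))))))  →  (s (f (s (k (q) (q)))))
2. (s (f (s (k (q) (q)))))  →  (s (f (s (q))))
normal form: (s (f (s (q))))

size = 4


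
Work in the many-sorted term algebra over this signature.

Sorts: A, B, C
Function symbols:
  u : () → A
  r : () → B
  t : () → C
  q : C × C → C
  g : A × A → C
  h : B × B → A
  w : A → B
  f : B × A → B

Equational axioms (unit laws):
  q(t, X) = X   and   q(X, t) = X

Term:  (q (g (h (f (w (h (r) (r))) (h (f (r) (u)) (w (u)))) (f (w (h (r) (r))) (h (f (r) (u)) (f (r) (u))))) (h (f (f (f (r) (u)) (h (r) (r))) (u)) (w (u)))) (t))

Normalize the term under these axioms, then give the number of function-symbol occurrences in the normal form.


size = 37

1. (q (g (h (f (w (h (r) (r))) (h (f (r) (u)) (w (u)))) (f (w (h (r) (r))) (h (f (r) (u)) (f (r) (u))))) (h (f (f (f (r) (u)) (h (r) (r))) (u)) (w (u)))) (t))  →  (g (h (f (w (h (r) (r))) (h (f (r) (u)) (w (u)))) (f (w (h (r) (r))) (h (f (r) (u)) (f (r) (u))))) (h (f (f (f (r) (u)) (h (r) (r))) (u)) (w (u))))
normal form: (g (h (f (w (h (r) (r))) (h (f (r) (u)) (w (u)))) (f (w (h (r) (r))) (h (f (r) (u)) (f (r) (u))))) (h (f (f (f (r) (u)) (h (r) (r))) (u)) (w (u))))


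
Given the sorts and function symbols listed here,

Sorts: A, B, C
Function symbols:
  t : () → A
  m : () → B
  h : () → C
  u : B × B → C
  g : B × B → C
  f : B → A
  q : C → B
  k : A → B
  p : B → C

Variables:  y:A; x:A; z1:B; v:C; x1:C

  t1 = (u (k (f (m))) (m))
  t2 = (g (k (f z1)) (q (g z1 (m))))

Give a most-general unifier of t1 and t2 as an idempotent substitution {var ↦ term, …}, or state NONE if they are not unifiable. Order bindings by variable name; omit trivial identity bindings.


NONE (not unifiable)

head clash or occurs-check failure — not unifiable


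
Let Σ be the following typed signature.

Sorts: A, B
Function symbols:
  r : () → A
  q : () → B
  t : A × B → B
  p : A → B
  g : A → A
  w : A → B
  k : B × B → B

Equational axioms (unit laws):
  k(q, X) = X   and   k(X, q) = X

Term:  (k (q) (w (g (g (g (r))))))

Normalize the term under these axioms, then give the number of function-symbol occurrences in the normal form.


1. (k (q) (w (g (g (g (r))))))  →  (w (g (g (g (r)))))
normal form: (w (g (g (g (r)))))

size = 5


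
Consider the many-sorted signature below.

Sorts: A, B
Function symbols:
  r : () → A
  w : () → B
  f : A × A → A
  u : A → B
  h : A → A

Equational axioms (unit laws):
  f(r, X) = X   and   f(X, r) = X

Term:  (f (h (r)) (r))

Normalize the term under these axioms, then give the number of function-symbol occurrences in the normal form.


size = 2

1. (f (h (r)) (r))  →  (h (r))
normal form: (h (r))


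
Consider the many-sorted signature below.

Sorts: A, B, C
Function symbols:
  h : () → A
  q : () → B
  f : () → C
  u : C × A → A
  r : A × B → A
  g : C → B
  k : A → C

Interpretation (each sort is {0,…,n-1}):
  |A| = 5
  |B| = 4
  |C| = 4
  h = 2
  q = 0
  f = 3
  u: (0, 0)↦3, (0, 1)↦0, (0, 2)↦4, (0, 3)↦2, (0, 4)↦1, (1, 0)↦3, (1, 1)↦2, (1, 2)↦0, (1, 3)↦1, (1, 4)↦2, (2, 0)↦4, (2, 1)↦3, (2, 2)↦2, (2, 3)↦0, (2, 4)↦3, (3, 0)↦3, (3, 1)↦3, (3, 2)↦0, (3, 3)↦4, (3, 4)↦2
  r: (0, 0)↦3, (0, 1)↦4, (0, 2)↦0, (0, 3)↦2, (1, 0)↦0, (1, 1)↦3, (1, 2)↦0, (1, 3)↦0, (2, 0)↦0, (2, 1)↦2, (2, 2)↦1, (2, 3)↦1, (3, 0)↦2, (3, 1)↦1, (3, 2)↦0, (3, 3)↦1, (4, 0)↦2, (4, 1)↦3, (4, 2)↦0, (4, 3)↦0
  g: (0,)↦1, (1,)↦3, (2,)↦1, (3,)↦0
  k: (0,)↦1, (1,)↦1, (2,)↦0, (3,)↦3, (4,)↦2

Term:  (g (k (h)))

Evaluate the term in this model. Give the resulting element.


value = 1

  h = 2
  (k (h)) = k(2,) = 0
  (g (k (h))) = g(0,) = 1


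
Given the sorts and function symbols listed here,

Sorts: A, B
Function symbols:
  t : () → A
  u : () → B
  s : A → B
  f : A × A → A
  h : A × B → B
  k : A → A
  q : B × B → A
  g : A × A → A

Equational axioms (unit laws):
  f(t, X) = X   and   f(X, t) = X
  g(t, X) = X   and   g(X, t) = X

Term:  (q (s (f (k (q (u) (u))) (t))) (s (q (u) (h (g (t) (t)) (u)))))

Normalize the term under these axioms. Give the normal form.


1. (q (s (f (k (q (u) (u))) (t))) (s (q (u) (h (g (t) (t)) (u)))))  →  (q (s (k (q (u) (u)))) (s (q (u) (h (g (t) (t)) (u)))))
2. (q (s (k (q (u) (u)))) (s (q (u) (h (g (t) (t)) (u)))))  →  (q (s (k (q (u) (u)))) (s (q (u) (h (t) (u)))))

normal form = (q (s (k (q (u) (u)))) (s (q (u) (h (t) (u)))))


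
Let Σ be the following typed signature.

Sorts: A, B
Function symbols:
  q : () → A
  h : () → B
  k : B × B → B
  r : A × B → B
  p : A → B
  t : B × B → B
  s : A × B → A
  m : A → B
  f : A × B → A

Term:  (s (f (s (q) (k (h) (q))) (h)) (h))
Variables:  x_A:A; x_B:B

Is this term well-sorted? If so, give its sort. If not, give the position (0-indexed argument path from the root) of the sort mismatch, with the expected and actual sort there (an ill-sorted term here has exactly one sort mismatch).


      (q) : A
        (h) : B
        (q) : A
      (k (h) (q)) : ✗ arg 1 at [0, 0, 1, 1] has sort A, expected B
    (h) : B
  (h) : B

ill-sorted at position [0, 0, 1, 1]: expected B, got A


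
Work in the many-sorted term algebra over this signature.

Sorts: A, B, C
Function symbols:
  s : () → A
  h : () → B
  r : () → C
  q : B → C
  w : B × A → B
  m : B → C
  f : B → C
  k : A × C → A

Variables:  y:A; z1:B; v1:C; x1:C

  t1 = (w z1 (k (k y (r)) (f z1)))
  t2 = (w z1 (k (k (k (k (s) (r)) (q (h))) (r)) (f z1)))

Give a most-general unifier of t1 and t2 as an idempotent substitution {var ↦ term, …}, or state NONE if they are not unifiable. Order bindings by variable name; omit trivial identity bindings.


{y ↦ (k (k (s) (r)) (q (h)))}


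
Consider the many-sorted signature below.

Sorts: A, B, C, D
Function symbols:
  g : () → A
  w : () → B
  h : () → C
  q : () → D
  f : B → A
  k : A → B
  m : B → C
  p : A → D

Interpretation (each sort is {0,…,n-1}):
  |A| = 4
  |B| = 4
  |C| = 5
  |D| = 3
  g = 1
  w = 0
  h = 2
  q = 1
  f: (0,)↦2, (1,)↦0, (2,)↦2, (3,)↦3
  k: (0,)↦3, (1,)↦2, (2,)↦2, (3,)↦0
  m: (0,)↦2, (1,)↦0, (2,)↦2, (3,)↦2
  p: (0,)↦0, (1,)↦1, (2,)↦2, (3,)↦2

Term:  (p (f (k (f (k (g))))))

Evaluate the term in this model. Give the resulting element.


value = 2

  g = 1
  (k (g)) = k(1,) = 2
  (f (k (g))) = f(2,) = 2
  (k (f (k (g)))) = k(2,) = 2
  (f (k (f (k (g))))) = f(2,) = 2
  (p (f (k (f (k (g)))))) = p(2,) = 2


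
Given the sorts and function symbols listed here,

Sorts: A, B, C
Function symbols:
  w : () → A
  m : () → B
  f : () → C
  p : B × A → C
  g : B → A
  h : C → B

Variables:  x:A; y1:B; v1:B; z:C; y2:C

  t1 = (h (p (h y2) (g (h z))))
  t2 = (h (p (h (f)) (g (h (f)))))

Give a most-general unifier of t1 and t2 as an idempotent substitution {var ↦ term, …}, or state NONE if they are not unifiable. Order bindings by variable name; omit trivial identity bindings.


{y2 ↦ (f), z ↦ (f)}


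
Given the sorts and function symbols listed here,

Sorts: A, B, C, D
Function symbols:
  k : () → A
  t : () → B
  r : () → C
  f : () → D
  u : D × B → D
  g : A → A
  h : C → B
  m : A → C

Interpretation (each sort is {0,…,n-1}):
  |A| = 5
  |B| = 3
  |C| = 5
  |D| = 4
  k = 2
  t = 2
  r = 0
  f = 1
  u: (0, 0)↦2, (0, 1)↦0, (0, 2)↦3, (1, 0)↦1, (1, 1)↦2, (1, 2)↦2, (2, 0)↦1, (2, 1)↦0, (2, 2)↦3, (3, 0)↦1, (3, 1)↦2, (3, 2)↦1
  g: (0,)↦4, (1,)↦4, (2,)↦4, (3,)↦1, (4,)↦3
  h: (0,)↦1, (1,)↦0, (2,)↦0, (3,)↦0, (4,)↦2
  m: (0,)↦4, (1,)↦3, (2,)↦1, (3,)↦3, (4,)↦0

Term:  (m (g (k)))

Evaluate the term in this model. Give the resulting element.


value = 0

  k = 2
  (g (k)) = g(2,) = 4
  (m (g (k))) = m(4,) = 0


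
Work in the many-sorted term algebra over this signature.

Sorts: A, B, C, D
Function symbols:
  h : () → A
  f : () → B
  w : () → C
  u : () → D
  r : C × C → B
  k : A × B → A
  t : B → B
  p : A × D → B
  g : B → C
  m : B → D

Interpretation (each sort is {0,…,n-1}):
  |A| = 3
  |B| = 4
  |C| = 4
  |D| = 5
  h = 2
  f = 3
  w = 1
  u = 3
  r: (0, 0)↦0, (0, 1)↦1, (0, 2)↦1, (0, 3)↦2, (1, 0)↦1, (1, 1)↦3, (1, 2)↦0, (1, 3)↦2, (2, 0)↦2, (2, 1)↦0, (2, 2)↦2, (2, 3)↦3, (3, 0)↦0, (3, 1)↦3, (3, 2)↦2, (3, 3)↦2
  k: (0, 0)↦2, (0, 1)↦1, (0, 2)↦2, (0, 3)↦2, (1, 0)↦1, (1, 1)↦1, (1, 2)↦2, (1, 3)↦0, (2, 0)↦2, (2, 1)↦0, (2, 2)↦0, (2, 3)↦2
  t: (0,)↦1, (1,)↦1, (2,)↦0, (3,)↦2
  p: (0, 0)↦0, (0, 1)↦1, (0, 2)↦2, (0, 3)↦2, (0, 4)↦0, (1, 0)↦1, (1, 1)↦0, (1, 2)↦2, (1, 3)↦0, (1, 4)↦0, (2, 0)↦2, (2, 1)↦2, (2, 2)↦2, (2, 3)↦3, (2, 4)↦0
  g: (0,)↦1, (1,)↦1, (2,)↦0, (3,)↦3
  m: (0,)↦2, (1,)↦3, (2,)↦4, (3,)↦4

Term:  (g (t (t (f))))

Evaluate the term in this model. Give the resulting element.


value = 1

  f = 3
  (t (f)) = t(3,) = 2
  (t (t (f))) = t(2,) = 0
  (g (t (t (f)))) = g(0,) = 1


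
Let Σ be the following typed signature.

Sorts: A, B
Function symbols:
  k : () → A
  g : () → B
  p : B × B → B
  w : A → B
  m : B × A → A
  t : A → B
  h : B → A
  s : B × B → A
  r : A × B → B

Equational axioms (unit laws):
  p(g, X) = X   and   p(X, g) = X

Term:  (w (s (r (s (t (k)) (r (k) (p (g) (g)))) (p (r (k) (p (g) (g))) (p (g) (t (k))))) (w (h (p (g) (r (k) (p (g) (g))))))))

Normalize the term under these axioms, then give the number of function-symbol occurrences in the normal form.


size = 20

1. (w (s (r (s (t (k)) (r (k) (p (g) (g)))) (p (r (k) (p (g) (g))) (p (g) (t (k))))) (w (h (p (g) (r (k) (p (g) (g))))))))  →  (w (s (r (s (t (k)) (r (k) (g))) (p (r (k) (p (g) (g))) (p (g) (t (k))))) (w (h (p (g) (r (k) (p (g) (g))))))))
2. (w (s (r (s (t (k)) (r (k) (g))) (p (r (k) (p (g) (g))) (p (g) (t (k))))) (w (h (p (g) (r (k) (p (g) (g))))))))  →  (w (s (r (s (t (k)) (r (k) (g))) (p (r (k) (g)) (p (g) (t (k))))) (w (h (p (g) (r (k) (p (g) (g))))))))
3. (w (s (r (s (t (k)) (r (k) (g))) (p (r (k) (g)) (p (g) (t (k))))) (w (h (p (g) (r (k) (p (g) (g))))))))  →  (w (s (r (s (t (k)) (r (k) (g))) (p (r (k) (g)) (t (k)))) (w (h (p (g) (r (k) (p (g) (g))))))))
4. (w (s (r (s (t (k)) (r (k) (g))) (p (r (k) (g)) (t (k)))) (w (h (p (g) (r (k) (p (g) (g))))))))  →  (w (s (r (s (t (k)) (r (k) (g))) (p (r (k) (g)) (t (k)))) (w (h (r (k) (p (g) (g)))))))
5. (w (s (r (s (t (k)) (r (k) (g))) (p (r (k) (g)) (t (k)))) (w (h (r (k) (p (g) (g)))))))  →  (w (s (r (s (t (k)) (r (k) (g))) (p (r (k) (g)) (t (k)))) (w (h (r (k) (g))))))
normal form: (w (s (r (s (t (k)) (r (k) (g))) (p (r (k) (g)) (t (k)))) (w (h (r (k) (g))))))


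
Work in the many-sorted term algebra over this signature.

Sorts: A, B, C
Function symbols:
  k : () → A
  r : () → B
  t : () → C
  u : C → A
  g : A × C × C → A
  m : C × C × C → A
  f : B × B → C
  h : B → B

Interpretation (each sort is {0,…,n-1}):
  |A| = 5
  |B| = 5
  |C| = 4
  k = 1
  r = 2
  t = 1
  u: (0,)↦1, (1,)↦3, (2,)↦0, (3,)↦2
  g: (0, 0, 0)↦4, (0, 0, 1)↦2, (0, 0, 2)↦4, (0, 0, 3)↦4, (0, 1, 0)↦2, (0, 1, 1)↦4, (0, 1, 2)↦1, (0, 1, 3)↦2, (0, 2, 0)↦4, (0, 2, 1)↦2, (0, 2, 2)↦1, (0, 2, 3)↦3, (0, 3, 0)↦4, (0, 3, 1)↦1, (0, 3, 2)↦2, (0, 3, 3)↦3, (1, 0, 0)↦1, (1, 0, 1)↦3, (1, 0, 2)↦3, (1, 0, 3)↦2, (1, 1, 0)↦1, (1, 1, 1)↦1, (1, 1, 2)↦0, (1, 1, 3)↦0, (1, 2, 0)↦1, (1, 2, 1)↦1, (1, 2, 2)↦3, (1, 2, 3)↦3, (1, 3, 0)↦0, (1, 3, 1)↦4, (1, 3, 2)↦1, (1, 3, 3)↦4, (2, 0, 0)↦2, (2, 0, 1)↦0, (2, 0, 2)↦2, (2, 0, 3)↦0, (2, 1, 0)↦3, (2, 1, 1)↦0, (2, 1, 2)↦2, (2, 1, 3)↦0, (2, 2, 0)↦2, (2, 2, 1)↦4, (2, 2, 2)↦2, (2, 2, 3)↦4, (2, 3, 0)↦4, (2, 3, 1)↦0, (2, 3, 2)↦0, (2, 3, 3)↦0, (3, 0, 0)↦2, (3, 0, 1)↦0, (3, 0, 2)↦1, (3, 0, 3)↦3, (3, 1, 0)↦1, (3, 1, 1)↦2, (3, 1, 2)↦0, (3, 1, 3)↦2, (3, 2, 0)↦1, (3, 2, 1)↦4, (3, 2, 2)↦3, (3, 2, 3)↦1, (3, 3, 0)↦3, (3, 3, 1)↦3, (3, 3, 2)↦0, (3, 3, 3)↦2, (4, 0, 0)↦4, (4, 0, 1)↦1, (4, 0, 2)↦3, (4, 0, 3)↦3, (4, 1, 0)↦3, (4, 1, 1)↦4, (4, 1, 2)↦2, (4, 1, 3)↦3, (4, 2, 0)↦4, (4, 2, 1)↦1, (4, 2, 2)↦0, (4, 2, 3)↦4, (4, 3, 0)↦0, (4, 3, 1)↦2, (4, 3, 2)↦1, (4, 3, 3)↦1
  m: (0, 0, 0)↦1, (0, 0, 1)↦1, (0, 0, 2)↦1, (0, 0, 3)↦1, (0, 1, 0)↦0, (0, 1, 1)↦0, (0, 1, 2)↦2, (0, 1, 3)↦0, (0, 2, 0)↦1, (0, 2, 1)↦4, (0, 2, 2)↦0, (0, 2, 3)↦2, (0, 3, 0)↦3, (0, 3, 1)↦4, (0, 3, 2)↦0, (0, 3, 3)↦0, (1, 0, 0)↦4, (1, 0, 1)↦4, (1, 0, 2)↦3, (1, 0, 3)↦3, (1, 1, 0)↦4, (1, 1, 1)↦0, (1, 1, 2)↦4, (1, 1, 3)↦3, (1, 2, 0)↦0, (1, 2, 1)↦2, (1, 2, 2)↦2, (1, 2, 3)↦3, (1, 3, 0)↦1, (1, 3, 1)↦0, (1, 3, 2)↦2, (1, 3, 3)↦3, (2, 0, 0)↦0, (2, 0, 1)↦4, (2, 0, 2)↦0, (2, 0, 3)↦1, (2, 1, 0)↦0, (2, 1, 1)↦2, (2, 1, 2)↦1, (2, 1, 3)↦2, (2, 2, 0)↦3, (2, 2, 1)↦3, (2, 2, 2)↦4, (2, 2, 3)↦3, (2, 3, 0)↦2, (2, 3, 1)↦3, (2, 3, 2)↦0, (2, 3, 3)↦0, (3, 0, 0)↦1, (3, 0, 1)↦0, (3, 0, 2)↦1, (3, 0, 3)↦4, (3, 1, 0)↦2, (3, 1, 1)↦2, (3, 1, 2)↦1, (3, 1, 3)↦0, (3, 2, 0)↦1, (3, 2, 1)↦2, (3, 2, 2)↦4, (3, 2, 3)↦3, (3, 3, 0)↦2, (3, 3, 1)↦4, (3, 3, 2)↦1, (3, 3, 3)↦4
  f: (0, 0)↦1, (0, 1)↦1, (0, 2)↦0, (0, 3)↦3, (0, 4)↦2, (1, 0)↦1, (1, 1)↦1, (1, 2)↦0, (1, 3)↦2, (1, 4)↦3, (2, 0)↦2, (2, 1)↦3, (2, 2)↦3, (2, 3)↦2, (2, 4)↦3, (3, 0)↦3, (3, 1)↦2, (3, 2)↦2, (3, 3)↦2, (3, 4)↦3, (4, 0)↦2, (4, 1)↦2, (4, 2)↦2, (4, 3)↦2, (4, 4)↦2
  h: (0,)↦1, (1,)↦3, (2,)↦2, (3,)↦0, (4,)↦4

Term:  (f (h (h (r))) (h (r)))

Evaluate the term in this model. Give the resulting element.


  r = 2
  (h (r)) = h(2,) = 2
  (h (h (r))) = h(2,) = 2
  r = 2
  (h (r)) = h(2,) = 2
  (f (h (h (r))) (h (r))) = f(2, 2) = 3

value = 3


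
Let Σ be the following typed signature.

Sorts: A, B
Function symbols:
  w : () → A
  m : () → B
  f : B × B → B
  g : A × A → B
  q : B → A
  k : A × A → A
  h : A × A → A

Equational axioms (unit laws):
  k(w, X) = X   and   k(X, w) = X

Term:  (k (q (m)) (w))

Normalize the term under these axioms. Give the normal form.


normal form = (q (m))

1. (k (q (m)) (w))  →  (q (m))


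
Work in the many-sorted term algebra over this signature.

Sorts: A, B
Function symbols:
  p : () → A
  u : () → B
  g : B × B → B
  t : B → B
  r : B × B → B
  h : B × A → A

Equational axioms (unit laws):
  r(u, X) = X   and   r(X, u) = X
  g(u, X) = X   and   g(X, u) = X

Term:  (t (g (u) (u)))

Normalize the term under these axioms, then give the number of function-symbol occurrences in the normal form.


1. (t (g (u) (u)))  →  (t (u))
normal form: (t (u))

size = 2


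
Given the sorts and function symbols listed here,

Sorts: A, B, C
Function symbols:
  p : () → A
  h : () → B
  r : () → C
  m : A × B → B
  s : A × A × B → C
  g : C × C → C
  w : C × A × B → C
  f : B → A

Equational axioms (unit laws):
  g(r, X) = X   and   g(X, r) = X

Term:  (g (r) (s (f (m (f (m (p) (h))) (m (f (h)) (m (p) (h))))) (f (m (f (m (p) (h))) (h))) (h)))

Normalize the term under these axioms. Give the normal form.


normal form = (s (f (m (f (m (p) (h))) (m (f (h)) (m (p) (h))))) (f (m (f (m (p) (h))) (h))) (h))

1. (g (r) (s (f (m (f (m (p) (h))) (m (f (h)) (m (p) (h))))) (f (m (f (m (p) (h))) (h))) (h)))  →  (s (f (m (f (m (p) (h))) (m (f (h)) (m (p) (h))))) (f (m (f (m (p) (h))) (h))) (h))


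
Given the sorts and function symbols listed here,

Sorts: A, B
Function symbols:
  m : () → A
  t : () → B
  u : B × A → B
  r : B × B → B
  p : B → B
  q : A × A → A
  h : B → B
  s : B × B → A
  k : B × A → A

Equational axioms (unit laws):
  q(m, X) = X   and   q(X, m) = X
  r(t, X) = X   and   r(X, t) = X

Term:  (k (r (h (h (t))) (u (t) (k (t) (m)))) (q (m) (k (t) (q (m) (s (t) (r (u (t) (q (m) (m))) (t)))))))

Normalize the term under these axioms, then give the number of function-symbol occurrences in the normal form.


1. (k (r (h (h (t))) (u (t) (k (t) (m)))) (q (m) (k (t) (q (m) (s (t) (r (u (t) (q (m) (m))) (t)))))))  →  (k (r (h (h (t))) (u (t) (k (t) (m)))) (k (t) (q (m) (s (t) (r (u (t) (q (m) (m))) (t))))))
2. (k (r (h (h (t))) (u (t) (k (t) (m)))) (k (t) (q (m) (s (t) (r (u (t) (q (m) (m))) (t))))))  →  (k (r (h (h (t))) (u (t) (k (t) (m)))) (k (t) (s (t) (r (u (t) (q (m) (m))) (t)))))
3. (k (r (h (h (t))) (u (t) (k (t) (m)))) (k (t) (s (t) (r (u (t) (q (m) (m))) (t)))))  →  (k (r (h (h (t))) (u (t) (k (t) (m)))) (k (t) (s (t) (u (t) (q (m) (m))))))
4. (k (r (h (h (t))) (u (t) (k (t) (m)))) (k (t) (s (t) (u (t) (q (m) (m))))))  →  (k (r (h (h (t))) (u (t) (k (t) (m)))) (k (t) (s (t) (u (t) (m)))))
normal form: (k (r (h (h (t))) (u (t) (k (t) (m)))) (k (t) (s (t) (u (t) (m)))))

size = 17


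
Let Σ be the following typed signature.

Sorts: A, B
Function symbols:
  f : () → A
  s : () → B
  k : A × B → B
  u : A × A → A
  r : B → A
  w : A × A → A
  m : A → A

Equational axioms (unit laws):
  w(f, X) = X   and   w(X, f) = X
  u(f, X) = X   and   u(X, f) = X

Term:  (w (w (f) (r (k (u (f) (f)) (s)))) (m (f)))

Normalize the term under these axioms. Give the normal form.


normal form = (w (r (k (f) (s))) (m (f)))

1. (w (w (f) (r (k (u (f) (f)) (s)))) (m (f)))  →  (w (r (k (u (f) (f)) (s))) (m (f)))
2. (w (r (k (u (f) (f)) (s))) (m (f)))  →  (w (r (k (f) (s))) (m (f)))


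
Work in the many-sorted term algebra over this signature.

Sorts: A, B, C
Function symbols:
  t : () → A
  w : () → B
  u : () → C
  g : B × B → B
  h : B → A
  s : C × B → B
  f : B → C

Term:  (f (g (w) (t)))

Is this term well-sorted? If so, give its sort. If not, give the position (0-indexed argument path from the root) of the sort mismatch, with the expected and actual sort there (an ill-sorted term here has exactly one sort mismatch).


ill-sorted at position [0, 1]: expected B, got A

    (w) : B
    (t) : A
  (g (w) (t)) : ✗ arg 1 at [0, 1] has sort A, expected B


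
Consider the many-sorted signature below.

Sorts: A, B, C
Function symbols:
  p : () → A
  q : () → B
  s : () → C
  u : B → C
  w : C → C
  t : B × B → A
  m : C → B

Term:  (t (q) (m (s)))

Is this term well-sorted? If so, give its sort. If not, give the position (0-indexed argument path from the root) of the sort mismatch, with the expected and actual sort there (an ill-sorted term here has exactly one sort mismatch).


well-sorted; sort = A

  (q) : B
    (s) : C
  (m (s)) : B
(t (q) (m (s))) : A


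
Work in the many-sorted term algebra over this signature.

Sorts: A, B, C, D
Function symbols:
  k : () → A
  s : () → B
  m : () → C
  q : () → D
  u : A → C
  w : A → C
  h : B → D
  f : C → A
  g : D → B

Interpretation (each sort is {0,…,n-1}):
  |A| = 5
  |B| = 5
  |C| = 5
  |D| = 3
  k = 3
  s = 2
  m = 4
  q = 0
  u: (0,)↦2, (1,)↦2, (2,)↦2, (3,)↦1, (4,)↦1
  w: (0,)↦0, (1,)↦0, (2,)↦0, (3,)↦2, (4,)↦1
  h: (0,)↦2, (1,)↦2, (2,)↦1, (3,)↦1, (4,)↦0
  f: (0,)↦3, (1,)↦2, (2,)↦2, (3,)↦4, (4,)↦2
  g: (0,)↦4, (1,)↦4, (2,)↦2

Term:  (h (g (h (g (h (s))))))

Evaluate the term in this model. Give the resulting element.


  s = 2
  (h (s)) = h(2,) = 1
  (g (h (s))) = g(1,) = 4
  (h (g (h (s)))) = h(4,) = 0
  (g (h (g (h (s))))) = g(0,) = 4
  (h (g (h (g (h (s)))))) = h(4,) = 0

value = 0


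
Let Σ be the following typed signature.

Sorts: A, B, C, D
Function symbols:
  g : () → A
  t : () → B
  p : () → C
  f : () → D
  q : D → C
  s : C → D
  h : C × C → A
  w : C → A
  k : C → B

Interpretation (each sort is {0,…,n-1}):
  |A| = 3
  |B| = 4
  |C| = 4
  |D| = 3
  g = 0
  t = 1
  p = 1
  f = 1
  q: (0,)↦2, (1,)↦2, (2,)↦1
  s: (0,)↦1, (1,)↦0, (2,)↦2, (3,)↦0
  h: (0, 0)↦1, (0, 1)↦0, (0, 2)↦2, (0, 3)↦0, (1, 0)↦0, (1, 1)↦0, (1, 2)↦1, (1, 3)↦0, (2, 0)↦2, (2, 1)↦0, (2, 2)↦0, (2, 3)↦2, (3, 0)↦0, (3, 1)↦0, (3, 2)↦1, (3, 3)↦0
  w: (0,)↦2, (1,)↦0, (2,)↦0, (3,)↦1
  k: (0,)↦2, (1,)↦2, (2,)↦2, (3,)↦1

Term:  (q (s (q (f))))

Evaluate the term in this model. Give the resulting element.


value = 1

  f = 1
  (q (f)) = q(1,) = 2
  (s (q (f))) = s(2,) = 2
  (q (s (q (f)))) = q(2,) = 1


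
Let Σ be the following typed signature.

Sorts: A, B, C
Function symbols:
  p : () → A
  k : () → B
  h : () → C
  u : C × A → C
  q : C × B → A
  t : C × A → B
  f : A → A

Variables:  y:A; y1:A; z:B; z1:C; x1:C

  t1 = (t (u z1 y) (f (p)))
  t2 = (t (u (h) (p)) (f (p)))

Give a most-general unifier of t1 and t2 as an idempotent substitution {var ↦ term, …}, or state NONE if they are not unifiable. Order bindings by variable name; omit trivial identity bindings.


{y ↦ (p), z1 ↦ (h)}


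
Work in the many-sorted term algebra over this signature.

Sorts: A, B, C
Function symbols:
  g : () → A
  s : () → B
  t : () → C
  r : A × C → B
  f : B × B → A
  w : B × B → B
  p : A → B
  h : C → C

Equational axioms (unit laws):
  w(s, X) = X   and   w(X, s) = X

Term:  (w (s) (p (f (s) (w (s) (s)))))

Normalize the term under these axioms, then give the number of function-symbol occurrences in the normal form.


1. (w (s) (p (f (s) (w (s) (s)))))  →  (p (f (s) (w (s) (s))))
2. (p (f (s) (w (s) (s))))  →  (p (f (s) (s)))
normal form: (p (f (s) (s)))

size = 4


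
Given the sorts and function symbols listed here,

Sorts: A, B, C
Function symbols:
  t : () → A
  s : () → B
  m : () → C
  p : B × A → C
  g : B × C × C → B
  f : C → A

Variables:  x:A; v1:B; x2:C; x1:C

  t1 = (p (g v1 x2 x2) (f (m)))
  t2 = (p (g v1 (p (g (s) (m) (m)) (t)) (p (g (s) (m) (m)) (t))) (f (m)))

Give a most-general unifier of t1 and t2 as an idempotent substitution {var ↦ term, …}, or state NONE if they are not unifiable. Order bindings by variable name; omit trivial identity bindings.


{x2 ↦ (p (g (s) (m) (m)) (t))}


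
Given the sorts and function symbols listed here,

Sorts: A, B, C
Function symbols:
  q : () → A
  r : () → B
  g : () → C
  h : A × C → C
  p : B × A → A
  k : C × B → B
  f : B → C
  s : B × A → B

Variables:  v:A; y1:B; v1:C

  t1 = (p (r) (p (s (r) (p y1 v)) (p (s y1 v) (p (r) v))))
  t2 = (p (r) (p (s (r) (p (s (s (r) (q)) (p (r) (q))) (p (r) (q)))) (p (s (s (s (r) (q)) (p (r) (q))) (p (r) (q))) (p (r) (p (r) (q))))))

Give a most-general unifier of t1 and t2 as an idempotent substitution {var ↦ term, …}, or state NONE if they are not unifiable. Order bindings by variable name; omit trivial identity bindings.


{v ↦ (p (r) (q)), y1 ↦ (s (s (r) (q)) (p (r) (q)))}


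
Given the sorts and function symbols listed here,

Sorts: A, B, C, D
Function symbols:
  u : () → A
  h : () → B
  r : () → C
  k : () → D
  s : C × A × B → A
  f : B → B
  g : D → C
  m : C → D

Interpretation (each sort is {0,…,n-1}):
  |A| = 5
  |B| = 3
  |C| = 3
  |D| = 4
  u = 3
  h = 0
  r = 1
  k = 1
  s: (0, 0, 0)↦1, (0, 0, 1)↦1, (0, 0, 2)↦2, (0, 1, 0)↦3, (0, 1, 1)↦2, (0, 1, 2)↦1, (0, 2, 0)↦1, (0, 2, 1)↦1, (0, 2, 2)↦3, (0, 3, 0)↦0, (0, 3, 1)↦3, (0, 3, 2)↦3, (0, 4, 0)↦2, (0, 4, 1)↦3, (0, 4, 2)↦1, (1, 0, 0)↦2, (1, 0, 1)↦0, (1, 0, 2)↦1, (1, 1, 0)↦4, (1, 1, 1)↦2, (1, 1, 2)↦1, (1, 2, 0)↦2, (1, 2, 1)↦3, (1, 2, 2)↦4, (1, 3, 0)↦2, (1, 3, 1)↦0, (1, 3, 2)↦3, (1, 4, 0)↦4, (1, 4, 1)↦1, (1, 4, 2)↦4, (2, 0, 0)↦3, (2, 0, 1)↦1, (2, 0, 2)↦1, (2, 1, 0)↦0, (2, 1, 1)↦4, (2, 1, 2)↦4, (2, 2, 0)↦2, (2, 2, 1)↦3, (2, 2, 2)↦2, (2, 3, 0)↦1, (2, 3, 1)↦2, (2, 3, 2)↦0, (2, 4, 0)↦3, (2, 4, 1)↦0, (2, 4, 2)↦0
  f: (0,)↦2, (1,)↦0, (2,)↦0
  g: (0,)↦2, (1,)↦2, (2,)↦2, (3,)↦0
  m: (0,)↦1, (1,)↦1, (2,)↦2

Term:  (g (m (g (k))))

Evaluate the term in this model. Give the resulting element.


  k = 1
  (g (k)) = g(1,) = 2
  (m (g (k))) = m(2,) = 2
  (g (m (g (k)))) = g(2,) = 2

value = 2


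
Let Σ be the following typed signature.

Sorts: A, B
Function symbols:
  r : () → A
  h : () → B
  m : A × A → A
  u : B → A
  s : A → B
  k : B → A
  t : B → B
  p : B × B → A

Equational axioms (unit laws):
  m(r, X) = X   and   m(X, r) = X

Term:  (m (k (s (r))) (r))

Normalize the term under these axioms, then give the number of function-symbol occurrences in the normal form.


1. (m (k (s (r))) (r))  →  (k (s (r)))
normal form: (k (s (r)))

size = 3


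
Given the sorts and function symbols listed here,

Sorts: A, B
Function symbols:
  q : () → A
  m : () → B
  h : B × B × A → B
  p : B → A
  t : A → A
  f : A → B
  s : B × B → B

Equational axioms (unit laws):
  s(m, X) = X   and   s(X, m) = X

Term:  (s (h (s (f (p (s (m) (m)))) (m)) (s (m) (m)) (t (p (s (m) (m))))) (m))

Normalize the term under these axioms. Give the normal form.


1. (s (h (s (f (p (s (m) (m)))) (m)) (s (m) (m)) (t (p (s (m) (m))))) (m))  →  (h (s (f (p (s (m) (m)))) (m)) (s (m) (m)) (t (p (s (m) (m)))))
2. (h (s (f (p (s (m) (m)))) (m)) (s (m) (m)) (t (p (s (m) (m)))))  →  (h (f (p (s (m) (m)))) (s (m) (m)) (t (p (s (m) (m)))))
3. (h (f (p (s (m) (m)))) (s (m) (m)) (t (p (s (m) (m)))))  →  (h (f (p (m))) (s (m) (m)) (t (p (s (m) (m)))))
4. (h (f (p (m))) (s (m) (m)) (t (p (s (m) (m)))))  →  (h (f (p (m))) (m) (t (p (s (m) (m)))))
5. (h (f (p (m))) (m) (t (p (s (m) (m)))))  →  (h (f (p (m))) (m) (t (p (m))))

normal form = (h (f (p (m))) (m) (t (p (m))))
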